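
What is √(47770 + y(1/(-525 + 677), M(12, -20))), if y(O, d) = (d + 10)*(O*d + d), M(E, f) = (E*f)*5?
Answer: √536144470/19 ≈ 1218.7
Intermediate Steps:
M(E, f) = 5*E*f
y(O, d) = (10 + d)*(d + O*d)
√(47770 + y(1/(-525 + 677), M(12, -20))) = √(47770 + (5*12*(-20))*(10 + 5*12*(-20) + 10/(-525 + 677) + (5*12*(-20))/(-525 + 677))) = √(47770 - 1200*(10 - 1200 + 10/152 - 1200/152)) = √(47770 - 1200*(10 - 1200 + 10*(1/152) + (1/152)*(-1200))) = √(47770 - 1200*(10 - 1200 + 5/76 - 150/19)) = √(47770 - 1200*(-91035/76)) = √(47770 + 27310500/19) = √(28218130/19) = √536144470/19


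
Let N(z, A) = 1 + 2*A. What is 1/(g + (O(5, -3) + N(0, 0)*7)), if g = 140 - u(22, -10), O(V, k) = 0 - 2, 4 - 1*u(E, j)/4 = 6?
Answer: 1/153 ≈ 0.0065359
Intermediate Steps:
u(E, j) = -8 (u(E, j) = 16 - 4*6 = 16 - 24 = -8)
O(V, k) = -2
g = 148 (g = 140 - 1*(-8) = 140 + 8 = 148)
1/(g + (O(5, -3) + N(0, 0)*7)) = 1/(148 + (-2 + (1 + 2*0)*7)) = 1/(148 + (-2 + (1 + 0)*7)) = 1/(148 + (-2 + 1*7)) = 1/(148 + (-2 + 7)) = 1/(148 + 5) = 1/153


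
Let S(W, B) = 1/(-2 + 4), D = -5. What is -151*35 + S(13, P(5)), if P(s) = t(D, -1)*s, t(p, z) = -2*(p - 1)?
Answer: -10569/2 ≈ -5284.5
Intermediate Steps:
t(p, z) = 2 - 2*p (t(p, z) = -2*(-1 + p) = 2 - 2*p)
P(s) = 12*s (P(s) = (2 - 2*(-5))*s = (2 + 10)*s = 12*s)
S(W, B) = ½ (S(W, B) = 1/2 = ½)
-151*35 + S(13, P(5)) = -151*35 + ½ = -5285 + ½ = -10569/2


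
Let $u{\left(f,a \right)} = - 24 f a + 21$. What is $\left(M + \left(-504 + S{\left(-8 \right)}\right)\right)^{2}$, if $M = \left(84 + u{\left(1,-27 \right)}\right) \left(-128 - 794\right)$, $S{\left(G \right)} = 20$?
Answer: $482677562500$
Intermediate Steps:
$u{\left(f,a \right)} = 21 - 24 a f$ ($u{\left(f,a \right)} = - 24 a f + 21 = 21 - 24 a f$)
$M = -694266$ ($M = \left(84 - \left(-21 - 648\right)\right) \left(-128 - 794\right) = \left(84 + \left(21 + 648\right)\right) \left(-922\right) = \left(84 + 669\right) \left(-922\right) = 753 \left(-922\right) = -694266$)
$\left(M + \left(-504 + S{\left(-8 \right)}\right)\right)^{2} = \left(-694266 + \left(-504 + 20\right)\right)^{2} = \left(-694266 - 484\right)^{2} = \left(-694750\right)^{2} = 482677562500$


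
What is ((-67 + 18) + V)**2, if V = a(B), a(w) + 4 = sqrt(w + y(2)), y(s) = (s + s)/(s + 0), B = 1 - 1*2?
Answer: 2704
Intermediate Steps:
B = -1 (B = 1 - 2 = -1)
y(s) = 2 (y(s) = (2*s)/s = 2)
a(w) = -4 + sqrt(2 + w) (a(w) = -4 + sqrt(w + 2) = -4 + sqrt(2 + w))
V = -3 (V = -4 + sqrt(2 - 1) = -4 + sqrt(1) = -4 + 1 = -3)
((-67 + 18) + V)**2 = ((-67 + 18) - 3)**2 = (-49 - 3)**2 = (-52)**2 = 2704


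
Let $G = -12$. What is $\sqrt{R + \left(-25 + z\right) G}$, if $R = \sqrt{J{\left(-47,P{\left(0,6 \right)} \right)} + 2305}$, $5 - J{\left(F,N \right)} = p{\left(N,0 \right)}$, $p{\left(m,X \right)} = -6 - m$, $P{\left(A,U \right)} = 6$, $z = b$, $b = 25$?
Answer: $3^{\frac{3}{4}} \sqrt[4]{86} \approx 6.9417$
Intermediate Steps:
$z = 25$
$J{\left(F,N \right)} = 11 + N$ ($J{\left(F,N \right)} = 5 - \left(-6 - N\right) = 5 + \left(6 + N\right) = 11 + N$)
$R = 3 \sqrt{258}$ ($R = \sqrt{\left(11 + 6\right) + 2305} = \sqrt{17 + 2305} = \sqrt{2322} = 3 \sqrt{258} \approx 48.187$)
$\sqrt{R + \left(-25 + z\right) G} = \sqrt{3 \sqrt{258} + \left(-25 + 25\right) \left(-12\right)} = \sqrt{3 \sqrt{258} + 0 \left(-12\right)} = \sqrt{3 \sqrt{258} + 0} = \sqrt{3 \sqrt{258}} = 3^{\frac{3}{4}} \sqrt[4]{86}$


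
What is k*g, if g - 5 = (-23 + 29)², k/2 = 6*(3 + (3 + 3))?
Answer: 4428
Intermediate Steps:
k = 108 (k = 2*(6*(3 + (3 + 3))) = 2*(6*(3 + 6)) = 2*(6*9) = 2*54 = 108)
g = 41 (g = 5 + (-23 + 29)² = 5 + 6² = 5 + 36 = 41)
k*g = 108*41 = 4428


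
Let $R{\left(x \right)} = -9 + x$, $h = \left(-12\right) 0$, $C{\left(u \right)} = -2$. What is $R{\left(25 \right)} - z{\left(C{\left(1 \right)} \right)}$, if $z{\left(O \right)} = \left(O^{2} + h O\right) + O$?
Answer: $14$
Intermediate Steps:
$h = 0$
$z{\left(O \right)} = O + O^{2}$ ($z{\left(O \right)} = \left(O^{2} + 0 O\right) + O = \left(O^{2} + 0\right) + O = O^{2} + O = O + O^{2}$)
$R{\left(25 \right)} - z{\left(C{\left(1 \right)} \right)} = \left(-9 + 25\right) - - 2 \left(1 - 2\right) = 16 - \left(-2\right) \left(-1\right) = 16 - 2 = 14$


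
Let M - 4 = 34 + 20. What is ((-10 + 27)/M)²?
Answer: 289/3364 ≈ 0.085910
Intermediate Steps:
M = 58 (M = 4 + (34 + 20) = 4 + 54 = 58)
((-10 + 27)/M)² = ((-10 + 27)/58)² = (17*(1/58))² = (17/58)² = 289/3364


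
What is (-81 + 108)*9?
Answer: 243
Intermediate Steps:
(-81 + 108)*9 = 27*9 = 243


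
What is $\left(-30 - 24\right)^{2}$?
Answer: $2916$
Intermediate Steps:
$\left(-30 - 24\right)^{2} = \left(-54\right)^{2} = 2916$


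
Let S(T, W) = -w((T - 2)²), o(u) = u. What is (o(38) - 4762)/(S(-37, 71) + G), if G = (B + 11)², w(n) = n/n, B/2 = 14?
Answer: -1181/380 ≈ -3.1079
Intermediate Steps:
B = 28 (B = 2*14 = 28)
w(n) = 1
G = 1521 (G = (28 + 11)² = 39² = 1521)
S(T, W) = -1 (S(T, W) = -1*1 = -1)
(o(38) - 4762)/(S(-37, 71) + G) = (38 - 4762)/(-1 + 1521) = -4724/1520 = -4724*1/1520 = -1181/380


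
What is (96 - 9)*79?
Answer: 6873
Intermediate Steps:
(96 - 9)*79 = 87*79 = 6873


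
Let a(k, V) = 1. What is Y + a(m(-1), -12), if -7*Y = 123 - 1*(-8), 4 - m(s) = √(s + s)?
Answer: -124/7 ≈ -17.714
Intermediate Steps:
m(s) = 4 - √2*√s (m(s) = 4 - √(s + s) = 4 - √(2*s) = 4 - √2*√s)
Y = -131/7 (Y = -(123 - 1*(-8))/7 = -(123 + 8)/7 = -⅐*131 = -131/7 ≈ -18.714)
Y + a(m(-1), -12) = -131/7 + 1 = -124/7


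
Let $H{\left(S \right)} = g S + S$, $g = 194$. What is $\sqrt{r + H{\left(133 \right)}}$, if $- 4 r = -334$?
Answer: $\frac{\sqrt{104074}}{2} \approx 161.3$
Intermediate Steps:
$r = \frac{167}{2}$ ($r = \left(- \frac{1}{4}\right) \left(-334\right) = \frac{167}{2} \approx 83.5$)
$H{\left(S \right)} = 195 S$ ($H{\left(S \right)} = 194 S + S = 195 S$)
$\sqrt{r + H{\left(133 \right)}} = \sqrt{\frac{167}{2} + 195 \cdot 133} = \sqrt{\frac{167}{2} + 25935} = \sqrt{\frac{52037}{2}} = \frac{\sqrt{104074}}{2}$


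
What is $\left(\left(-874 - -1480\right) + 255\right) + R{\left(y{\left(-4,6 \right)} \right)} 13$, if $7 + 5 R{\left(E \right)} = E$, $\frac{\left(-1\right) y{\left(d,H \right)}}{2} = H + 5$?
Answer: $\frac{3928}{5} \approx 785.6$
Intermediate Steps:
$y{\left(d,H \right)} = -10 - 2 H$ ($y{\left(d,H \right)} = - 2 \left(H + 5\right) = - 2 \left(5 + H\right) = -10 - 2 H$)
$R{\left(E \right)} = - \frac{7}{5} + \frac{E}{5}$
$\left(\left(-874 - -1480\right) + 255\right) + R{\left(y{\left(-4,6 \right)} \right)} 13 = \left(\left(-874 - -1480\right) + 255\right) + \left(- \frac{7}{5} + \frac{-10 - 12}{5}\right) 13 = \left(\left(-874 + 1480\right) + 255\right) + \left(- \frac{7}{5} + \frac{-10 - 12}{5}\right) 13 = \left(606 + 255\right) + \left(- \frac{7}{5} + \frac{1}{5} \left(-22\right)\right) 13 = 861 + \left(- \frac{7}{5} - \frac{22}{5}\right) 13 = 861 - \frac{377}{5} = \frac{3928}{5}$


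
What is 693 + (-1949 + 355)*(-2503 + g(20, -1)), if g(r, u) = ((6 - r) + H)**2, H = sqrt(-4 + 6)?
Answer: 3674863 + 44632*sqrt(2) ≈ 3.7380e+6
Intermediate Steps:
H = sqrt(2) ≈ 1.4142
g(r, u) = (6 + sqrt(2) - r)**2 (g(r, u) = ((6 - r) + sqrt(2))**2 = (6 + sqrt(2) - r)**2)
693 + (-1949 + 355)*(-2503 + g(20, -1)) = 693 + (-1949 + 355)*(-2503 + (6 + sqrt(2) - 1*20)**2) = 693 - 1594*(-2503 + (6 + sqrt(2) - 20)**2) = 693 - 1594*(-2503 + (-14 + sqrt(2))**2) = 693 + (3989782 - 1594*(-14 + sqrt(2))**2) = 3990475 - 1594*(-14 + sqrt(2))**2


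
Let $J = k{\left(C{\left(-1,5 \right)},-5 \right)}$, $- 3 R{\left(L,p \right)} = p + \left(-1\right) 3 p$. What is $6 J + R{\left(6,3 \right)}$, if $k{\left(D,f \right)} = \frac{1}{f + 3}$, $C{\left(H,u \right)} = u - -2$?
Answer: $-1$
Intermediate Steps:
$R{\left(L,p \right)} = \frac{2 p}{3}$ ($R{\left(L,p \right)} = - \frac{p + \left(-1\right) 3 p}{3} = - \frac{p - 3 p}{3} = - \frac{\left(-2\right) p}{3} = \frac{2 p}{3}$)
$C{\left(H,u \right)} = 2 + u$ ($C{\left(H,u \right)} = u + 2 = 2 + u$)
$k{\left(D,f \right)} = \frac{1}{3 + f}$
$J = - \frac{1}{2}$ ($J = \frac{1}{3 - 5} = \frac{1}{-2} = - \frac{1}{2} \approx -0.5$)
$6 J + R{\left(6,3 \right)} = 6 \left(- \frac{1}{2}\right) + \frac{2}{3} \cdot 3 = -3 + 2 = -1$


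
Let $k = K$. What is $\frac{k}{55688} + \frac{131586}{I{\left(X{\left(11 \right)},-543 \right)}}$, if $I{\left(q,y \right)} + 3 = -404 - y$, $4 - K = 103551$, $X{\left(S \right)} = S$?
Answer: $\frac{914209847}{946696} \approx 965.68$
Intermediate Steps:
$K = -103547$ ($K = 4 - 103551 = -103547$)
$I{\left(q,y \right)} = -407 - y$ ($I{\left(q,y \right)} = -3 - \left(404 + y\right) = -407 - y$)
$k = -103547$
$\frac{k}{55688} + \frac{131586}{I{\left(X{\left(11 \right)},-543 \right)}} = - \frac{103547}{55688} + \frac{131586}{-407 - -543} = \left(-103547\right) \frac{1}{55688} + \frac{131586}{-407 + 543} = - \frac{103547}{55688} + \frac{131586}{136} = - \frac{103547}{55688} + 131586 \cdot \frac{1}{136} = - \frac{103547}{55688} + \frac{65793}{68} = \frac{914209847}{946696}$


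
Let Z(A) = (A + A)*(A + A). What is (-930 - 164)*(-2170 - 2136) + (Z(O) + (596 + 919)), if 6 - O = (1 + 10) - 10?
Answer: 4712379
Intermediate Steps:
O = 5 (O = 6 - ((1 + 10) - 10) = 6 - (11 - 10) = 6 - 1*1 = 6 - 1 = 5)
Z(A) = 4*A² (Z(A) = (2*A)*(2*A) = 4*A²)
(-930 - 164)*(-2170 - 2136) + (Z(O) + (596 + 919)) = (-930 - 164)*(-2170 - 2136) + (4*5² + (596 + 919)) = -1094*(-4306) + (4*25 + 1515) = 4710764 + (100 + 1515) = 4710764 + 1615 = 4712379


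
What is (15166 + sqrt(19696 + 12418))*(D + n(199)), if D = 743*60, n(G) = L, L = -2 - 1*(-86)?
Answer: 677374224 + 44664*sqrt(32114) ≈ 6.8538e+8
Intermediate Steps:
L = 84 (L = -2 + 86 = 84)
n(G) = 84
D = 44580
(15166 + sqrt(19696 + 12418))*(D + n(199)) = (15166 + sqrt(19696 + 12418))*(44580 + 84) = (15166 + sqrt(32114))*44664 = 677374224 + 44664*sqrt(32114)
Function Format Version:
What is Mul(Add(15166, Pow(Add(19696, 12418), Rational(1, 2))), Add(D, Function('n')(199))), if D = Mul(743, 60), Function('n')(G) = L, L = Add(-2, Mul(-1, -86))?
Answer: Add(677374224, Mul(44664, Pow(32114, Rational(1, 2)))) ≈ 6.8538e+8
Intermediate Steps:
L = 84 (L = Add(-2, 86) = 84)
Function('n')(G) = 84
D = 44580
Mul(Add(15166, Pow(Add(19696, 12418), Rational(1, 2))), Add(D, Function('n')(199))) = Mul(Add(15166, Pow(Add(19696, 12418), Rational(1, 2))), Add(44580, 84)) = Mul(Add(15166, Pow(32114, Rational(1, 2))), 44664) = Add(677374224, Mul(44664, Pow(32114, Rational(1, 2))))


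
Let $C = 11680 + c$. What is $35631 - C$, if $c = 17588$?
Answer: $6363$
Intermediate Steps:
$C = 29268$ ($C = 11680 + 17588 = 29268$)
$35631 - C = 35631 - 29268 = 6363$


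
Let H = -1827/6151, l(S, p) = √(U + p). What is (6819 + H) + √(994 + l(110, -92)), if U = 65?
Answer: 41941842/6151 + √(994 + 3*I*√3) ≈ 6850.2 + 0.082406*I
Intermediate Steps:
l(S, p) = √(65 + p)
H = -1827/6151 (H = -1827*1/6151 = -1827/6151 ≈ -0.29702)
(6819 + H) + √(994 + l(110, -92)) = (6819 - 1827/6151) + √(994 + √(65 - 92)) = 41941842/6151 + √(994 + √(-27)) = 41941842/6151 + √(994 + 3*I*√3)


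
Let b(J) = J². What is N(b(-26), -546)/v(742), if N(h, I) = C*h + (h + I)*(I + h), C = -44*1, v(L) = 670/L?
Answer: -4765124/335 ≈ -14224.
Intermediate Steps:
C = -44
N(h, I) = (I + h)² - 44*h (N(h, I) = -44*h + (h + I)*(I + h) = -44*h + (I + h)*(I + h) = -44*h + (I + h)² = (I + h)² - 44*h)
N(b(-26), -546)/v(742) = ((-546 + (-26)²)² - 44*(-26)²)/((670/742)) = ((-546 + 676)² - 44*676)/((670*(1/742))) = (130² - 29744)/(335/371) = (16900 - 29744)*(371/335) = -12844*371/335 = -4765124/335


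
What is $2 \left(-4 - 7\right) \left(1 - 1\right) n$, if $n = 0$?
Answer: $0$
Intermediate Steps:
$2 \left(-4 - 7\right) \left(1 - 1\right) n = 2 \left(-4 - 7\right) \left(1 - 1\right) 0 = 2 \left(\left(-11\right) 0\right) 0 = 2 \cdot 0 \cdot 0 = 0 \cdot 0 = 0$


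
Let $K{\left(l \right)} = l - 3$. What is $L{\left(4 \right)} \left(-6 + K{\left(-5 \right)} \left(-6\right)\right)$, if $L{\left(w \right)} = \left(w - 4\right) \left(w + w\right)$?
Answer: $0$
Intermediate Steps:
$K{\left(l \right)} = -3 + l$
$L{\left(w \right)} = 2 w \left(-4 + w\right)$ ($L{\left(w \right)} = \left(-4 + w\right) 2 w = 2 w \left(-4 + w\right)$)
$L{\left(4 \right)} \left(-6 + K{\left(-5 \right)} \left(-6\right)\right) = 2 \cdot 4 \left(-4 + 4\right) \left(-6 + \left(-3 - 5\right) \left(-6\right)\right) = 2 \cdot 4 \cdot 0 \left(-6 - -48\right) = 0 \left(-6 + 48\right) = 0 \cdot 42 = 0$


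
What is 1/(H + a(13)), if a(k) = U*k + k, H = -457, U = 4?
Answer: -1/392 ≈ -0.0025510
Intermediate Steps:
a(k) = 5*k (a(k) = 4*k + k = 5*k)
1/(H + a(13)) = 1/(-457 + 5*13) = 1/(-457 + 65) = 1/(-392) = -1/392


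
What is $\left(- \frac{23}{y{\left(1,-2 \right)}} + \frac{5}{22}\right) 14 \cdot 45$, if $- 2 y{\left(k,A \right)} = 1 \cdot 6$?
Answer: $\frac{54705}{11} \approx 4973.2$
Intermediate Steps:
$y{\left(k,A \right)} = -3$ ($y{\left(k,A \right)} = - \frac{1 \cdot 6}{2} = \left(- \frac{1}{2}\right) 6 = -3$)
$\left(- \frac{23}{y{\left(1,-2 \right)}} + \frac{5}{22}\right) 14 \cdot 45 = \left(- \frac{23}{-3} + \frac{5}{22}\right) 14 \cdot 45 = \left(\left(-23\right) \left(- \frac{1}{3}\right) + 5 \cdot \frac{1}{22}\right) 14 \cdot 45 = \left(\frac{23}{3} + \frac{5}{22}\right) 14 \cdot 45 = \frac{521}{66} \cdot 14 \cdot 45 = \frac{3647}{33} \cdot 45 = \frac{54705}{11}$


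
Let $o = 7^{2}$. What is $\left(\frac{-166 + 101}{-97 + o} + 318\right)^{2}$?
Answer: $\frac{234978241}{2304} \approx 1.0199 \cdot 10^{5}$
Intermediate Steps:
$o = 49$
$\left(\frac{-166 + 101}{-97 + o} + 318\right)^{2} = \left(\frac{-166 + 101}{-97 + 49} + 318\right)^{2} = \left(- \frac{65}{-48} + 318\right)^{2} = \left(\left(-65\right) \left(- \frac{1}{48}\right) + 318\right)^{2} = \left(\frac{65}{48} + 318\right)^{2} = \left(\frac{15329}{48}\right)^{2} = \frac{234978241}{2304}$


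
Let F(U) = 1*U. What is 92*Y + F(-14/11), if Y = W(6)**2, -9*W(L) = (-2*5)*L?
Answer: 404674/99 ≈ 4087.6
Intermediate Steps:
F(U) = U
W(L) = 10*L/9 (W(L) = -(-2*5)*L/9 = -(-10)*L/9 = 10*L/9)
Y = 400/9 (Y = ((10/9)*6)**2 = (20/3)**2 = 400/9 ≈ 44.444)
92*Y + F(-14/11) = 92*(400/9) - 14/11 = 36800/9 - 14*1/11 = 36800/9 - 14/11 = 404674/99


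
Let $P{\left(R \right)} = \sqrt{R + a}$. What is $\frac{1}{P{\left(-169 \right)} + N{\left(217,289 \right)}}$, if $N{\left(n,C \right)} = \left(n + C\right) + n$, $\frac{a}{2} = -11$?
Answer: $\frac{723}{522920} - \frac{i \sqrt{191}}{522920} \approx 0.0013826 - 2.6429 \cdot 10^{-5} i$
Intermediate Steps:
$a = -22$ ($a = 2 \left(-11\right) = -22$)
$P{\left(R \right)} = \sqrt{-22 + R}$ ($P{\left(R \right)} = \sqrt{R - 22} = \sqrt{-22 + R}$)
$N{\left(n,C \right)} = C + 2 n$ ($N{\left(n,C \right)} = \left(C + n\right) + n = C + 2 n$)
$\frac{1}{P{\left(-169 \right)} + N{\left(217,289 \right)}} = \frac{1}{\sqrt{-22 - 169} + \left(289 + 2 \cdot 217\right)} = \frac{1}{\sqrt{-191} + \left(289 + 434\right)} = \frac{1}{i \sqrt{191} + 723} = \frac{1}{723 + i \sqrt{191}}$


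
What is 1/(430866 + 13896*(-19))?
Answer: 1/166842 ≈ 5.9937e-6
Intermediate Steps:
1/(430866 + 13896*(-19)) = 1/(430866 - 264024) = 1/166842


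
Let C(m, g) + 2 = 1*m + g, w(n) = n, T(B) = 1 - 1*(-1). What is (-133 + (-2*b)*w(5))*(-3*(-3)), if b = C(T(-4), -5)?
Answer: -747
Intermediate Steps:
T(B) = 2 (T(B) = 1 + 1 = 2)
C(m, g) = -2 + g + m (C(m, g) = -2 + (1*m + g) = -2 + (m + g) = -2 + (g + m) = -2 + g + m)
b = -5 (b = -2 - 5 + 2 = -5)
(-133 + (-2*b)*w(5))*(-3*(-3)) = (-133 - 2*(-5)*5)*(-3*(-3)) = (-133 + 10*5)*9 = (-133 + 50)*9 = -83*9 = -747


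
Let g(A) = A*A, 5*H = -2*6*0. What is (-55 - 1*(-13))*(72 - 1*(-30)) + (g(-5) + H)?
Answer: -4259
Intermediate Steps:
H = 0 (H = (-2*6*0)/5 = (-12*0)/5 = (⅕)*0 = 0)
g(A) = A²
(-55 - 1*(-13))*(72 - 1*(-30)) + (g(-5) + H) = (-55 - 1*(-13))*(72 - 1*(-30)) + ((-5)² + 0) = (-55 + 13)*(72 + 30) + (25 + 0) = -42*102 + 25 = -4284 + 25 = -4259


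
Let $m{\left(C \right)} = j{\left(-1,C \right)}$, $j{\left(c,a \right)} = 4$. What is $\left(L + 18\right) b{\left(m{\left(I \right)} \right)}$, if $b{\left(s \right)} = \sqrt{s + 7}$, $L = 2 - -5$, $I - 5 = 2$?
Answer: $25 \sqrt{11} \approx 82.916$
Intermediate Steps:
$I = 7$ ($I = 5 + 2 = 7$)
$m{\left(C \right)} = 4$
$L = 7$ ($L = 2 + 5 = 7$)
$b{\left(s \right)} = \sqrt{7 + s}$
$\left(L + 18\right) b{\left(m{\left(I \right)} \right)} = \left(7 + 18\right) \sqrt{7 + 4} = 25 \sqrt{11}$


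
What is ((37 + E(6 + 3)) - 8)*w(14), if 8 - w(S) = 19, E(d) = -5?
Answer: -264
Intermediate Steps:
w(S) = -11 (w(S) = 8 - 1*19 = 8 - 19 = -11)
((37 + E(6 + 3)) - 8)*w(14) = ((37 - 5) - 8)*(-11) = (32 - 8)*(-11) = 24*(-11) = -264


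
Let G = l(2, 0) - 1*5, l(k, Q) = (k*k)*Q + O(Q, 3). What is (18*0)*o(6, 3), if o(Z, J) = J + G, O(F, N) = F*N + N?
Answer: 0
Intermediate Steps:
O(F, N) = N + F*N
l(k, Q) = 3 + 3*Q + Q*k² (l(k, Q) = (k*k)*Q + 3*(1 + Q) = k²*Q + (3 + 3*Q) = Q*k² + (3 + 3*Q) = 3 + 3*Q + Q*k²)
G = -2 (G = (3 + 3*0 + 0*2²) - 1*5 = (3 + 0 + 0*4) - 5 = (3 + 0 + 0) - 5 = 3 - 5 = -2)
o(Z, J) = -2 + J (o(Z, J) = J - 2 = -2 + J)
(18*0)*o(6, 3) = (18*0)*(-2 + 3) = 0*1 = 0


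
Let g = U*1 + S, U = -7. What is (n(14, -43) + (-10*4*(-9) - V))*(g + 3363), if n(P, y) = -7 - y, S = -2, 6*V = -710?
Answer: 1725074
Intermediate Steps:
V = -355/3 (V = (1/6)*(-710) = -355/3 ≈ -118.33)
g = -9 (g = -7*1 - 2 = -7 - 2 = -9)
(n(14, -43) + (-10*4*(-9) - V))*(g + 3363) = ((-7 - 1*(-43)) + (-10*4*(-9) - 1*(-355/3)))*(-9 + 3363) = ((-7 + 43) + (-40*(-9) + 355/3))*3354 = (36 + (360 + 355/3))*3354 = (36 + 1435/3)*3354 = (1543/3)*3354 = 1725074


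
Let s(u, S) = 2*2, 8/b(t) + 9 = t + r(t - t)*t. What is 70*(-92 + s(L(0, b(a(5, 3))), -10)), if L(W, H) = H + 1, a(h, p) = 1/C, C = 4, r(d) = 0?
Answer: -6160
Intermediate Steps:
a(h, p) = ¼ (a(h, p) = 1/4 = ¼)
b(t) = 8/(-9 + t) (b(t) = 8/(-9 + (t + 0*t)) = 8/(-9 + (t + 0)) = 8/(-9 + t))
L(W, H) = 1 + H
s(u, S) = 4
70*(-92 + s(L(0, b(a(5, 3))), -10)) = 70*(-92 + 4) = 70*(-88) = -6160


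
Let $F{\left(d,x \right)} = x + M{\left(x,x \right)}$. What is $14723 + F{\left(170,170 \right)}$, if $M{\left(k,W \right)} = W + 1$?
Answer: $15064$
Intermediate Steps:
$M{\left(k,W \right)} = 1 + W$
$F{\left(d,x \right)} = 1 + 2 x$ ($F{\left(d,x \right)} = x + \left(1 + x\right) = 1 + 2 x$)
$14723 + F{\left(170,170 \right)} = 14723 + \left(1 + 2 \cdot 170\right) = 14723 + \left(1 + 340\right) = 14723 + 341 = 15064$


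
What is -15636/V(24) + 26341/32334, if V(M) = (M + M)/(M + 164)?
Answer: -1980140153/32334 ≈ -61240.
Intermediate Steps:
V(M) = 2*M/(164 + M) (V(M) = (2*M)/(164 + M) = 2*M/(164 + M))
-15636/V(24) + 26341/32334 = -15636/(2*24/(164 + 24)) + 26341/32334 = -15636/(2*24/188) + 26341*(1/32334) = -15636/(2*24*(1/188)) + 26341/32334 = -15636/12/47 + 26341/32334 = -15636*47/12 + 26341/32334 = -61241 + 26341/32334 = -1980140153/32334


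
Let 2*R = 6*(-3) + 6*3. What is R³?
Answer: 0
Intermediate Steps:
R = 0 (R = (6*(-3) + 6*3)/2 = (-18 + 18)/2 = (½)*0 = 0)
R³ = 0³ = 0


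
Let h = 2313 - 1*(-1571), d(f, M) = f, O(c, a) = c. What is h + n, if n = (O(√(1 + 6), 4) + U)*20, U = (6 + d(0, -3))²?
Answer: 4604 + 20*√7 ≈ 4656.9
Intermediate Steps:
U = 36 (U = (6 + 0)² = 6² = 36)
n = 720 + 20*√7 (n = (√(1 + 6) + 36)*20 = (√7 + 36)*20 = (36 + √7)*20 = 720 + 20*√7 ≈ 772.92)
h = 3884 (h = 2313 + 1571 = 3884)
h + n = 3884 + (720 + 20*√7) = 4604 + 20*√7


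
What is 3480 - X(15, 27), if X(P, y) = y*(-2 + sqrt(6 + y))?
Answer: 3534 - 27*sqrt(33) ≈ 3378.9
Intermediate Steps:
3480 - X(15, 27) = 3480 - 27*(-2 + sqrt(6 + 27)) = 3480 - 27*(-2 + sqrt(33)) = 3480 - (-54 + 27*sqrt(33)) = 3480 + (54 - 27*sqrt(33)) = 3534 - 27*sqrt(33)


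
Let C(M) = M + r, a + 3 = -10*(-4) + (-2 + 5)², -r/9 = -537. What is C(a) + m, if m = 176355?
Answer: 181234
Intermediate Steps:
r = 4833 (r = -9*(-537) = 4833)
a = 46 (a = -3 + (-10*(-4) + (-2 + 5)²) = -3 + (40 + 3²) = -3 + (40 + 9) = -3 + 49 = 46)
C(M) = 4833 + M (C(M) = M + 4833 = 4833 + M)
C(a) + m = (4833 + 46) + 176355 = 4879 + 176355 = 181234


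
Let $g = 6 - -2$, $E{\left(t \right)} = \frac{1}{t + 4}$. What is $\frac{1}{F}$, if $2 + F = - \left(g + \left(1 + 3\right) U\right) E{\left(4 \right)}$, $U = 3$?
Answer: $- \frac{2}{9} \approx -0.22222$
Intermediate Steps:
$E{\left(t \right)} = \frac{1}{4 + t}$
$g = 8$ ($g = 6 + 2 = 8$)
$F = - \frac{9}{2}$ ($F = -2 - \frac{8 + \left(1 + 3\right) 3}{4 + 4} = -2 - \frac{8 + 4 \cdot 3}{8} = -2 - \left(8 + 12\right) \frac{1}{8} = -2 - 20 \cdot \frac{1}{8} = -2 - \frac{5}{2} = - \frac{9}{2} \approx -4.5$)
$\frac{1}{F} = \frac{1}{- \frac{9}{2}} = - \frac{2}{9}$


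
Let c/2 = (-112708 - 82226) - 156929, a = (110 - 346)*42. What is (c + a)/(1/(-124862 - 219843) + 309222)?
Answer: -245994586790/106590369509 ≈ -2.3078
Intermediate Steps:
a = -9912 (a = -236*42 = -9912)
c = -703726 (c = 2*((-112708 - 82226) - 156929) = 2*(-194934 - 156929) = 2*(-351863) = -703726)
(c + a)/(1/(-124862 - 219843) + 309222) = (-703726 - 9912)/(1/(-124862 - 219843) + 309222) = -713638/(1/(-344705) + 309222) = -713638/(-1/344705 + 309222) = -713638/106590369509/344705 = -713638*344705/106590369509 = -245994586790/106590369509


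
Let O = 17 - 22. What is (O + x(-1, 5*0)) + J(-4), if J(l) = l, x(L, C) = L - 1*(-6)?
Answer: -4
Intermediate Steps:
x(L, C) = 6 + L (x(L, C) = L + 6 = 6 + L)
O = -5
(O + x(-1, 5*0)) + J(-4) = (-5 + (6 - 1)) - 4 = (-5 + 5) - 4 = 0 - 4 = -4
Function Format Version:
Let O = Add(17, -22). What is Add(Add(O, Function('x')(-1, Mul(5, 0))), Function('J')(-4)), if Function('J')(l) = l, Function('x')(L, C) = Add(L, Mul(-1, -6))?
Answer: -4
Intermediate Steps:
Function('x')(L, C) = Add(6, L) (Function('x')(L, C) = Add(L, 6) = Add(6, L))
O = -5
Add(Add(O, Function('x')(-1, Mul(5, 0))), Function('J')(-4)) = Add(Add(-5, Add(6, -1)), -4) = Add(Add(-5, 5), -4) = Add(0, -4) = -4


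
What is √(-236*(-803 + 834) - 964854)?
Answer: I*√972170 ≈ 985.99*I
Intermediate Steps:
√(-236*(-803 + 834) - 964854) = √(-236*31 - 964854) = √(-7316 - 964854) = √(-972170) = I*√972170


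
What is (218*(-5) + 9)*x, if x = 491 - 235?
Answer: -276736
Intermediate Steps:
x = 256
(218*(-5) + 9)*x = (218*(-5) + 9)*256 = (-1090 + 9)*256 = -1081*256 = -276736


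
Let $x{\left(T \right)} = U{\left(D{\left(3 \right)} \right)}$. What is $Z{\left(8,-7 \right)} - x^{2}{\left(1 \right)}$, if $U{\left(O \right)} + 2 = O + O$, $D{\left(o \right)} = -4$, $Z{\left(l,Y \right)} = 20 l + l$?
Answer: $68$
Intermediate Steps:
$Z{\left(l,Y \right)} = 21 l$
$U{\left(O \right)} = -2 + 2 O$ ($U{\left(O \right)} = -2 + \left(O + O\right) = -2 + 2 O$)
$x{\left(T \right)} = -10$ ($x{\left(T \right)} = -2 + 2 \left(-4\right) = -2 - 8 = -10$)
$Z{\left(8,-7 \right)} - x^{2}{\left(1 \right)} = 21 \cdot 8 - \left(-10\right)^{2} = 168 - 100 = 68$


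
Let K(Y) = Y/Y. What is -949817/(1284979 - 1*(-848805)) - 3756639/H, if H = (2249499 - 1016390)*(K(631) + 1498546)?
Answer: -1755148058309991967/3942959265150275432 ≈ -0.44513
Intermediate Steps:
K(Y) = 1
H = 1847871792623 (H = (2249499 - 1016390)*(1 + 1498546) = 1233109*1498547 = 1847871792623)
-949817/(1284979 - 1*(-848805)) - 3756639/H = -949817/(1284979 - 1*(-848805)) - 3756639/1847871792623 = -949817/(1284979 + 848805) - 3756639*1/1847871792623 = -949817/2133784 - 3756639/1847871792623 = -1755148058309991967/3942959265150275432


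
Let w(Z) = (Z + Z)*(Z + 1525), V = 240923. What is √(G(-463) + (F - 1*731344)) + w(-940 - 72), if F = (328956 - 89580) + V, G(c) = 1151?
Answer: -1038312 + 3*I*√27766 ≈ -1.0383e+6 + 499.89*I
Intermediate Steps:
F = 480299 (F = (328956 - 89580) + 240923 = 239376 + 240923 = 480299)
w(Z) = 2*Z*(1525 + Z) (w(Z) = (2*Z)*(1525 + Z) = 2*Z*(1525 + Z))
√(G(-463) + (F - 1*731344)) + w(-940 - 72) = √(1151 + (480299 - 1*731344)) + 2*(-940 - 72)*(1525 + (-940 - 72)) = √(1151 + (480299 - 731344)) + 2*(-1012)*(1525 - 1012) = √(1151 - 251045) + 2*(-1012)*513 = √(-249894) - 1038312 = 3*I*√27766 - 1038312 = -1038312 + 3*I*√27766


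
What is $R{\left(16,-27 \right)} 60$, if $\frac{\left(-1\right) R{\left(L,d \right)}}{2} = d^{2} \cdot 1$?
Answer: $-87480$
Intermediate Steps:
$R{\left(L,d \right)} = - 2 d^{2}$ ($R{\left(L,d \right)} = - 2 d^{2} \cdot 1 = - 2 d^{2}$)
$R{\left(16,-27 \right)} 60 = - 2 \left(-27\right)^{2} \cdot 60 = \left(-2\right) 729 \cdot 60 = \left(-1458\right) 60 = -87480$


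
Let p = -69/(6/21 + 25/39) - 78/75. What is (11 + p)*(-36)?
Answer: 638496/275 ≈ 2321.8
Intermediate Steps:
p = -20761/275 (p = -69/(6*(1/21) + 25*(1/39)) - 78*1/75 = -69/(2/7 + 25/39) - 26/25 = -69/253/273 - 26/25 = -69*273/253 - 26/25 = -819/11 - 26/25 = -20761/275 ≈ -75.495)
(11 + p)*(-36) = (11 - 20761/275)*(-36) = -17736/275*(-36) = 638496/275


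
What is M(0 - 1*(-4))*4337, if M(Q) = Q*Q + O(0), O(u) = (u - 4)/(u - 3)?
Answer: 225524/3 ≈ 75175.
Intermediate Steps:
O(u) = (-4 + u)/(-3 + u)
M(Q) = 4/3 + Q**2 (M(Q) = Q*Q + (-4 + 0)/(-3 + 0) = Q**2 - 4/(-3) = Q**2 - 1/3*(-4) = Q**2 + 4/3 = 4/3 + Q**2)
M(0 - 1*(-4))*4337 = (4/3 + (0 - 1*(-4))**2)*4337 = (4/3 + (0 + 4)**2)*4337 = (4/3 + 4**2)*4337 = (4/3 + 16)*4337 = (52/3)*4337 = 225524/3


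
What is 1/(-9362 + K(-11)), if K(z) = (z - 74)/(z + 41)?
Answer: -6/56189 ≈ -0.00010678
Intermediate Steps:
K(z) = (-74 + z)/(41 + z)
1/(-9362 + K(-11)) = 1/(-9362 + (-74 - 11)/(41 - 11)) = 1/(-9362 - 85/30) = 1/(-9362 + (1/30)*(-85)) = 1/(-9362 - 17/6) = 1/(-56189/6) = -6/56189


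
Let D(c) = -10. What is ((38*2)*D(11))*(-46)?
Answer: 34960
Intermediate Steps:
((38*2)*D(11))*(-46) = ((38*2)*(-10))*(-46) = (76*(-10))*(-46) = -760*(-46) = 34960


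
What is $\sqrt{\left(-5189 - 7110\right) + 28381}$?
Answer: $\sqrt{16082} \approx 126.81$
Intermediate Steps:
$\sqrt{\left(-5189 - 7110\right) + 28381} = \sqrt{-12299 + 28381} = \sqrt{16082}$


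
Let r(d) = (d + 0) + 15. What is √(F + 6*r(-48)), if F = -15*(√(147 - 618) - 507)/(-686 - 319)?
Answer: √(-922791 + 67*I*√471)/67 ≈ 0.011296 + 14.338*I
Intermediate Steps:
r(d) = 15 + d (r(d) = d + 15 = 15 + d)
F = -507/67 + I*√471/67 (F = -15*(√(-471) - 507)/(-1005) = -15*(I*√471 - 507)*(-1)/1005 = -15*(-507 + I*√471)*(-1)/1005 = -15*(169/335 - I*√471/1005) = -507/67 + I*√471/67 ≈ -7.5672 + 0.32392*I)
√(F + 6*r(-48)) = √((-507/67 + I*√471/67) + 6*(15 - 48)) = √((-507/67 + I*√471/67) + 6*(-33)) = √((-507/67 + I*√471/67) - 198) = √(-13773/67 + I*√471/67)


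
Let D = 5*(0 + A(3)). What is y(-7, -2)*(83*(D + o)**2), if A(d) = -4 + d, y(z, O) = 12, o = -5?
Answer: 99600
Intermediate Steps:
D = -5 (D = 5*(0 + (-4 + 3)) = 5*(0 - 1) = 5*(-1) = -5)
y(-7, -2)*(83*(D + o)**2) = 12*(83*(-5 - 5)**2) = 12*(83*(-10)**2) = 12*(83*100) = 12*8300 = 99600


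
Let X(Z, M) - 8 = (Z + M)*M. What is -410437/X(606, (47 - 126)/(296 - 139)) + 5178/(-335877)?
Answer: 39057278878033/28232141235 ≈ 1383.4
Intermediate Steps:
X(Z, M) = 8 + M*(M + Z) (X(Z, M) = 8 + (Z + M)*M = 8 + (M + Z)*M = 8 + M*(M + Z))
-410437/X(606, (47 - 126)/(296 - 139)) + 5178/(-335877) = -410437/(8 + ((47 - 126)/(296 - 139))² + ((47 - 126)/(296 - 139))*606) + 5178/(-335877) = -410437/(8 + (-79/157)² - 79/157*606) + 5178*(-1/335877) = -410437/(8 + (-79*1/157)² - 79*1/157*606) - 1726/111959 = -410437/(8 + (-79/157)² - 79/157*606) - 1726/111959 = -410437/(8 + 6241/24649 - 47874/157) - 1726/111959 = -410437/(-7312785/24649) - 1726/111959 = -410437*(-24649/7312785) - 1726/111959 = 348857297/252165 - 1726/111959 = 39057278878033/28232141235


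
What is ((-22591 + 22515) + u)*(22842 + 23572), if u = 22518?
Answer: 1041622988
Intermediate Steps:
((-22591 + 22515) + u)*(22842 + 23572) = ((-22591 + 22515) + 22518)*(22842 + 23572) = (-76 + 22518)*46414 = 22442*46414 = 1041622988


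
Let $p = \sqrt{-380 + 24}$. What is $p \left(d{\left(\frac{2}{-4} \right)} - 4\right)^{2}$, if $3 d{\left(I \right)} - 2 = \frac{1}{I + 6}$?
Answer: $\frac{2592 i \sqrt{89}}{121} \approx 202.09 i$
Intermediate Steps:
$d{\left(I \right)} = \frac{2}{3} + \frac{1}{3 \left(6 + I\right)}$ ($d{\left(I \right)} = \frac{2}{3} + \frac{1}{3 \left(I + 6\right)} = \frac{2}{3} + \frac{1}{3 \left(6 + I\right)}$)
$p = 2 i \sqrt{89}$ ($p = \sqrt{-356} = 2 i \sqrt{89} \approx 18.868 i$)
$p \left(d{\left(\frac{2}{-4} \right)} - 4\right)^{2} = 2 i \sqrt{89} \left(\frac{13 + 2 \frac{2}{-4}}{3 \left(6 + \frac{2}{-4}\right)} - 4\right)^{2} = 2 i \sqrt{89} \left(\frac{13 + 2 \cdot 2 \left(- \frac{1}{4}\right)}{3 \left(6 + 2 \left(- \frac{1}{4}\right)\right)} - 4\right)^{2} = 2 i \sqrt{89} \left(\frac{13 + 2 \left(- \frac{1}{2}\right)}{3 \left(6 - \frac{1}{2}\right)} - 4\right)^{2} = 2 i \sqrt{89} \left(\frac{13 - 1}{3 \cdot \frac{11}{2}} - 4\right)^{2} = 2 i \sqrt{89} \left(\frac{1}{3} \cdot \frac{2}{11} \cdot 12 - 4\right)^{2} = 2 i \sqrt{89} \left(\frac{8}{11} - 4\right)^{2} = 2 i \sqrt{89} \left(- \frac{36}{11}\right)^{2} = 2 i \sqrt{89} \cdot \frac{1296}{121} = \frac{2592 i \sqrt{89}}{121}$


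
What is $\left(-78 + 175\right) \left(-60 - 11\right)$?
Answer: $-6887$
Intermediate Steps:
$\left(-78 + 175\right) \left(-60 - 11\right) = 97 \left(-60 - 11\right) = 97 \left(-71\right) = -6887$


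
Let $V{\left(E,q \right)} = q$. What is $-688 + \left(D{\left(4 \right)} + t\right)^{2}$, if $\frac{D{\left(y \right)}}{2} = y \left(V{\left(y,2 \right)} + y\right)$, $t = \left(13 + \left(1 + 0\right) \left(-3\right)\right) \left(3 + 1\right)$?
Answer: $7056$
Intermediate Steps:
$t = 40$ ($t = \left(13 + 1 \left(-3\right)\right) 4 = \left(13 - 3\right) 4 = 10 \cdot 4 = 40$)
$D{\left(y \right)} = 2 y \left(2 + y\right)$
$-688 + \left(D{\left(4 \right)} + t\right)^{2} = -688 + \left(2 \cdot 4 \left(2 + 4\right) + 40\right)^{2} = -688 + \left(2 \cdot 4 \cdot 6 + 40\right)^{2} = -688 + \left(48 + 40\right)^{2} = -688 + 88^{2} = -688 + 7744 = 7056$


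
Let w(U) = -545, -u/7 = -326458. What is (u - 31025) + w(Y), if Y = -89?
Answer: 2253636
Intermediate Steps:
u = 2285206 (u = -7*(-326458) = 2285206)
(u - 31025) + w(Y) = (2285206 - 31025) - 545 = 2254181 - 545 = 2253636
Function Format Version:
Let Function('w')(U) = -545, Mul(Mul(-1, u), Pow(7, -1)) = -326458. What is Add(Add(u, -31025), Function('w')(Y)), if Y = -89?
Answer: 2253636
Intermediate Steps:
u = 2285206 (u = Mul(-7, -326458) = 2285206)
Add(Add(u, -31025), Function('w')(Y)) = Add(Add(2285206, -31025), -545) = Add(2254181, -545) = 2253636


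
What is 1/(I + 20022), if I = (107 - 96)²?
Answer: 1/20143 ≈ 4.9645e-5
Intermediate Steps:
I = 121 (I = 11² = 121)
1/(I + 20022) = 1/(121 + 20022) = 1/20143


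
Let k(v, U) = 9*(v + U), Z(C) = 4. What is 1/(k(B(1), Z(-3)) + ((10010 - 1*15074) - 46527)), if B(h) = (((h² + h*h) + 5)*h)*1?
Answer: -1/51492 ≈ -1.9420e-5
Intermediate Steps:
B(h) = h*(5 + 2*h²) (B(h) = (((h² + h²) + 5)*h)*1 = ((2*h² + 5)*h)*1 = ((5 + 2*h²)*h)*1 = (h*(5 + 2*h²))*1 = h*(5 + 2*h²))
k(v, U) = 9*U + 9*v (k(v, U) = 9*(U + v) = 9*U + 9*v)
1/(k(B(1), Z(-3)) + ((10010 - 1*15074) - 46527)) = 1/((9*4 + 9*(1*(5 + 2*1²))) + ((10010 - 1*15074) - 46527)) = 1/((36 + 9*(1*(5 + 2*1))) + ((10010 - 15074) - 46527)) = 1/((36 + 9*(1*(5 + 2))) + (-5064 - 46527)) = 1/((36 + 9*(1*7)) - 51591) = 1/((36 + 9*7) - 51591) = 1/((36 + 63) - 51591) = 1/(99 - 51591) = 1/(-51492) = -1/51492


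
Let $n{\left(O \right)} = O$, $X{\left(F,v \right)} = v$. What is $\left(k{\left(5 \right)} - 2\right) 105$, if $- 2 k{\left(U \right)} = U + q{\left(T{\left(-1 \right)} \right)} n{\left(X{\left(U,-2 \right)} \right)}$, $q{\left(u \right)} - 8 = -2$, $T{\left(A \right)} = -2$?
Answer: $\frac{315}{2} \approx 157.5$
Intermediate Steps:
$q{\left(u \right)} = 6$ ($q{\left(u \right)} = 8 - 2 = 6$)
$k{\left(U \right)} = 6 - \frac{U}{2}$ ($k{\left(U \right)} = - \frac{U + 6 \left(-2\right)}{2} = - \frac{U - 12}{2} = - \frac{-12 + U}{2} = 6 - \frac{U}{2}$)
$\left(k{\left(5 \right)} - 2\right) 105 = \left(\left(6 - \frac{5}{2}\right) - 2\right) 105 = \left(\frac{7}{2} - 2\right) 105 = \frac{3}{2} \cdot 105 = \frac{315}{2}$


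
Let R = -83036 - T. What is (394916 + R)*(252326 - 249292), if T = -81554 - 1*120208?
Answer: 1558389828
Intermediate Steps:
T = -201762 (T = -81554 - 120208 = -201762)
R = 118726 (R = -83036 - 1*(-201762) = -83036 + 201762 = 118726)
(394916 + R)*(252326 - 249292) = (394916 + 118726)*(252326 - 249292) = 513642*3034 = 1558389828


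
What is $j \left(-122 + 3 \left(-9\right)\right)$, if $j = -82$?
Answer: $12218$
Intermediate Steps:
$j \left(-122 + 3 \left(-9\right)\right) = - 82 \left(-122 + 3 \left(-9\right)\right) = - 82 \left(-122 - 27\right) = \left(-82\right) \left(-149\right) = 12218$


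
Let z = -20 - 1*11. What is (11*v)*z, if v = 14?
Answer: -4774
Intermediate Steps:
z = -31 (z = -20 - 11 = -31)
(11*v)*z = (11*14)*(-31) = 154*(-31) = -4774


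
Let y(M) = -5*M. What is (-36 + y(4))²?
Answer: 3136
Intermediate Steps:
(-36 + y(4))² = (-36 - 5*4)² = (-36 - 20)² = (-56)² = 3136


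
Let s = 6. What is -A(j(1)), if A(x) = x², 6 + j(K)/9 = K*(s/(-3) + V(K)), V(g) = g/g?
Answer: -3969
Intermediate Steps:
V(g) = 1
j(K) = -54 - 9*K (j(K) = -54 + 9*(K*(6/(-3) + 1)) = -54 + 9*(K*(6*(-⅓) + 1)) = -54 + 9*(K*(-2 + 1)) = -54 + 9*(K*(-1)) = -54 + 9*(-K) = -54 - 9*K)
-A(j(1)) = -(-54 - 9*1)² = -(-54 - 9)² = -1*(-63)² = -1*3969 = -3969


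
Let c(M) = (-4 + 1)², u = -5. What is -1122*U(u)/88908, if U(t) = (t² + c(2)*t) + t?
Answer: 4675/14818 ≈ 0.31549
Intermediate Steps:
c(M) = 9 (c(M) = (-3)² = 9)
U(t) = t² + 10*t (U(t) = (t² + 9*t) + t = t² + 10*t)
-1122*U(u)/88908 = -(-5610)*(10 - 5)/88908 = -(-5610)*5*(1/88908) = -1122*(-25)*(1/88908) = 28050*(1/88908) = 4675/14818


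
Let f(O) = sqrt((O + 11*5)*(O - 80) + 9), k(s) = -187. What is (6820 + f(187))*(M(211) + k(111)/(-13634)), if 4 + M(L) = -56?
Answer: -164051690/401 - 48109*sqrt(25903)/802 ≈ -4.1876e+5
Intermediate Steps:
M(L) = -60 (M(L) = -4 - 56 = -60)
f(O) = sqrt(9 + (-80 + O)*(55 + O)) (f(O) = sqrt((O + 55)*(-80 + O) + 9) = sqrt((55 + O)*(-80 + O) + 9) = sqrt((-80 + O)*(55 + O) + 9) = sqrt(9 + (-80 + O)*(55 + O)))
(6820 + f(187))*(M(211) + k(111)/(-13634)) = (6820 + sqrt(-4391 + 187**2 - 25*187))*(-60 - 187/(-13634)) = (6820 + sqrt(-4391 + 34969 - 4675))*(-60 - 187*(-1/13634)) = (6820 + sqrt(25903))*(-60 + 11/802) = (6820 + sqrt(25903))*(-48109/802) = -164051690/401 - 48109*sqrt(25903)/802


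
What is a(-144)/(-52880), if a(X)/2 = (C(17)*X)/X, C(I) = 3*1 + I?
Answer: -1/1322 ≈ -0.00075643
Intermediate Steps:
C(I) = 3 + I
a(X) = 40 (a(X) = 2*(((3 + 17)*X)/X) = 2*((20*X)/X) = 2*20 = 40)
a(-144)/(-52880) = 40/(-52880) = 40*(-1/52880) = -1/1322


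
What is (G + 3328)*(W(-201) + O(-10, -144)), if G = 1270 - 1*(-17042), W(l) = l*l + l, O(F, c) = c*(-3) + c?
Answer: 876160320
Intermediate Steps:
O(F, c) = -2*c (O(F, c) = -3*c + c = -2*c)
W(l) = l + l² (W(l) = l² + l = l + l²)
G = 18312 (G = 1270 + 17042 = 18312)
(G + 3328)*(W(-201) + O(-10, -144)) = (18312 + 3328)*(-201*(1 - 201) - 2*(-144)) = 21640*(-201*(-200) + 288) = 21640*(40200 + 288) = 21640*40488 = 876160320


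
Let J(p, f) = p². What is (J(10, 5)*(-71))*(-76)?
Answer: 539600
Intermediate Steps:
(J(10, 5)*(-71))*(-76) = (10²*(-71))*(-76) = (100*(-71))*(-76) = -7100*(-76) = 539600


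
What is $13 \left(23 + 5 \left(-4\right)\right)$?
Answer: $39$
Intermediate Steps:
$13 \left(23 + 5 \left(-4\right)\right) = 13 \left(23 - 20\right) = 13 \cdot 3 = 39$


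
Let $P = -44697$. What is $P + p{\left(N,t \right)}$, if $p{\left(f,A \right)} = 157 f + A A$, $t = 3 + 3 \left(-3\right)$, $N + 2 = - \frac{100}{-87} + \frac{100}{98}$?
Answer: $- \frac{190276175}{4263} \approx -44634.0$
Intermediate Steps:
$N = \frac{724}{4263}$ ($N = -2 + \left(- \frac{100}{-87} + \frac{100}{98}\right) = -2 + \left(\left(-100\right) \left(- \frac{1}{87}\right) + 100 \cdot \frac{1}{98}\right) = -2 + \left(\frac{100}{87} + \frac{50}{49}\right) = -2 + \frac{9250}{4263} = \frac{724}{4263} \approx 0.16983$)
$t = -6$ ($t = 3 - 9 = -6$)
$p{\left(f,A \right)} = A^{2} + 157 f$ ($p{\left(f,A \right)} = 157 f + A^{2} = A^{2} + 157 f$)
$P + p{\left(N,t \right)} = -44697 + \left(\left(-6\right)^{2} + 157 \cdot \frac{724}{4263}\right) = -44697 + \left(36 + \frac{113668}{4263}\right) = -44697 + \frac{267136}{4263} = - \frac{190276175}{4263}$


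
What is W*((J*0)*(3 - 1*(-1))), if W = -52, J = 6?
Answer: 0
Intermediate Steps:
W*((J*0)*(3 - 1*(-1))) = -52*6*0*(3 - 1*(-1)) = -0*(3 + 1) = -0*4 = -52*0 = 0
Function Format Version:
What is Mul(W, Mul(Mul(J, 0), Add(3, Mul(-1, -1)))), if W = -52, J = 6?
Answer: 0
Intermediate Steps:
Mul(W, Mul(Mul(J, 0), Add(3, Mul(-1, -1)))) = Mul(-52, Mul(Mul(6, 0), Add(3, Mul(-1, -1)))) = Mul(-52, Mul(0, Add(3, 1))) = Mul(-52, Mul(0, 4)) = Mul(-52, 0) = 0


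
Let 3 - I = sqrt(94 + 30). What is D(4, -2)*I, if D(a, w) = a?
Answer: 12 - 8*sqrt(31) ≈ -32.542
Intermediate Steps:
I = 3 - 2*sqrt(31) (I = 3 - sqrt(94 + 30) = 3 - sqrt(124) = 3 - 2*sqrt(31) ≈ -8.1355)
D(4, -2)*I = 4*(3 - 2*sqrt(31)) = 12 - 8*sqrt(31)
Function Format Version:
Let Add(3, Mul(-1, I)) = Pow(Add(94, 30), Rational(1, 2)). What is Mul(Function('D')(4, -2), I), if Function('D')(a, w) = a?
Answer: Add(12, Mul(-8, Pow(31, Rational(1, 2)))) ≈ -32.542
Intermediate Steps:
I = Add(3, Mul(-2, Pow(31, Rational(1, 2)))) (I = Add(3, Mul(-1, Pow(Add(94, 30), Rational(1, 2)))) = Add(3, Mul(-1, Pow(124, Rational(1, 2)))) = Add(3, Mul(-1, Mul(2, Pow(31, Rational(1, 2))))) = Add(3, Mul(-2, Pow(31, Rational(1, 2)))) ≈ -8.1355)
Mul(Function('D')(4, -2), I) = Mul(4, Add(3, Mul(-2, Pow(31, Rational(1, 2))))) = Add(12, Mul(-8, Pow(31, Rational(1, 2))))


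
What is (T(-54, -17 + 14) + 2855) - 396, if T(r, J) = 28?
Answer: 2487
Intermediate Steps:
(T(-54, -17 + 14) + 2855) - 396 = (28 + 2855) - 396 = 2883 - 396 = 2487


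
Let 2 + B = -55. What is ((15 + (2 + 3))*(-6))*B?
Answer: 6840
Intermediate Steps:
B = -57 (B = -2 - 55 = -57)
((15 + (2 + 3))*(-6))*B = ((15 + (2 + 3))*(-6))*(-57) = ((15 + 5)*(-6))*(-57) = (20*(-6))*(-57) = -120*(-57) = 6840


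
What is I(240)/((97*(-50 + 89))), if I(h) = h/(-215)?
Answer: -16/54223 ≈ -0.00029508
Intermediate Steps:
I(h) = -h/215 (I(h) = h*(-1/215) = -h/215)
I(240)/((97*(-50 + 89))) = (-1/215*240)/((97*(-50 + 89))) = -48/(43*(97*39)) = -48/43/3783 = -48/43*1/3783 = -16/54223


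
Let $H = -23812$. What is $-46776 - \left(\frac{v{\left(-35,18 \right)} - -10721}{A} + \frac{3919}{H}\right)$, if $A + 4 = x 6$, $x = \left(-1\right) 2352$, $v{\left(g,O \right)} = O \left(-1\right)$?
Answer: $- \frac{1965314460069}{42016274} \approx -46775.0$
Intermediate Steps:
$v{\left(g,O \right)} = - O$
$x = -2352$
$A = -14116$ ($A = -4 - 14112 = -14116$)
$-46776 - \left(\frac{v{\left(-35,18 \right)} - -10721}{A} + \frac{3919}{H}\right) = -46776 - \left(\frac{\left(-1\right) 18 - -10721}{-14116} + \frac{3919}{-23812}\right) = -46776 - \left(\left(-18 + 10721\right) \left(- \frac{1}{14116}\right) + 3919 \left(- \frac{1}{23812}\right)\right) = -46776 - \left(10703 \left(- \frac{1}{14116}\right) - \frac{3919}{23812}\right) = -46776 - \left(- \frac{10703}{14116} - \frac{3919}{23812}\right) = -46776 - - \frac{38772555}{42016274} = -46776 + \frac{38772555}{42016274} = - \frac{1965314460069}{42016274}$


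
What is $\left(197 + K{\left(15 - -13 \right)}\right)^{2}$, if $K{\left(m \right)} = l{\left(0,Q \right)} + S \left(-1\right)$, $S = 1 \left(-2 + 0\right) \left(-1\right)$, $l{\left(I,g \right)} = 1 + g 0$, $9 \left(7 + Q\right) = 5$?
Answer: $38416$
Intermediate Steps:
$Q = - \frac{58}{9}$ ($Q = -7 + \frac{1}{9} \cdot 5 = -7 + \frac{5}{9} = - \frac{58}{9} \approx -6.4444$)
$l{\left(I,g \right)} = 1$ ($l{\left(I,g \right)} = 1 + 0 = 1$)
$S = 2$ ($S = 1 \left(\left(-2\right) \left(-1\right)\right) = 1 \cdot 2 = 2$)
$K{\left(m \right)} = -1$ ($K{\left(m \right)} = 1 + 2 \left(-1\right) = 1 - 2 = -1$)
$\left(197 + K{\left(15 - -13 \right)}\right)^{2} = \left(197 - 1\right)^{2} = 196^{2} = 38416$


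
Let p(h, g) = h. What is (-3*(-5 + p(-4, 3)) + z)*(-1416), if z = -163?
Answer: 192576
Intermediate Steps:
(-3*(-5 + p(-4, 3)) + z)*(-1416) = (-3*(-5 - 4) - 163)*(-1416) = (-3*(-9) - 163)*(-1416) = (27 - 163)*(-1416) = -136*(-1416) = 192576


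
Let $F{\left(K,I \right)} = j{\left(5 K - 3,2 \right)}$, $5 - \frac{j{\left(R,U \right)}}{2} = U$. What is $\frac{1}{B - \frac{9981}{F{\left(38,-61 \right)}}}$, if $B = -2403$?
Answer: $- \frac{2}{8133} \approx -0.00024591$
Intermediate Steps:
$j{\left(R,U \right)} = 10 - 2 U$
$F{\left(K,I \right)} = 6$ ($F{\left(K,I \right)} = 10 - 4 = 6$)
$\frac{1}{B - \frac{9981}{F{\left(38,-61 \right)}}} = \frac{1}{-2403 - \frac{9981}{6}} = \frac{1}{-2403 - \frac{3327}{2}} = \frac{1}{- \frac{8133}{2}} = - \frac{2}{8133}$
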